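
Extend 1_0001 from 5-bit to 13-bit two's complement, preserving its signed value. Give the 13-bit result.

1111111110001

MSB of 10001 is 1; replicate it into the new high bits.
11111111|10001 → 1111111110001 (still -15).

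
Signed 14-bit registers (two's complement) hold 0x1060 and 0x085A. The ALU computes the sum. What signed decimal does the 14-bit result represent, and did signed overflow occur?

6330; no overflow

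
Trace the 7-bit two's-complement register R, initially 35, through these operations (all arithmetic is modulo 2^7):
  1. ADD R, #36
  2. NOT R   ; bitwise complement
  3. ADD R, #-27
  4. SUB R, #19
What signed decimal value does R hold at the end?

Start: R = 35 = 0100011.
R = 35 + 36 = 71; wraps to -57 = 1000111
R = NOT 1000111 = 0111000 = 56
R = 56 + (-27) = 29 = 0011101
R = 29 − 19 = 10 = 0001010

10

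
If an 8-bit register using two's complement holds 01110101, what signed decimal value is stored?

117

MSB is 0, so the value is non-negative: 01110101 = 117.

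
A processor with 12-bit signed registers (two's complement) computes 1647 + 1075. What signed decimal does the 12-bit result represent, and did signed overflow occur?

1647 → 011001101111
1075 → 010000110011
  011001101111
+ 010000110011
= 101010100010
Result 101010100010: MSB = 1 → 2722 − 4096 = -1374.
Both addends are non-negative but the stored result is negative: signed overflow. The true value 1647 + 1075 = 2722 lies outside [-2048, 2047].

-1374; overflow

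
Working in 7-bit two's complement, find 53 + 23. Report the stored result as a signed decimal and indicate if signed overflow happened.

-52; overflow

53 → 0110101
23 → 0010111
  0110101
+ 0010111
= 1001100
Result 1001100: MSB = 1 → 76 − 128 = -52.
Both addends are non-negative but the stored result is negative: signed overflow. The true value 53 + 23 = 76 lies outside [-64, 63].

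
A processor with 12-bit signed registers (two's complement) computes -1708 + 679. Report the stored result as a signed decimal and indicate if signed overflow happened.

-1708 → 100101010100
679 → 001010100111
  100101010100
+ 001010100111
= 101111111011
Result 101111111011: MSB = 1 → 3067 − 4096 = -1029.
Addends have opposite signs, so signed overflow cannot occur.

-1029; no overflow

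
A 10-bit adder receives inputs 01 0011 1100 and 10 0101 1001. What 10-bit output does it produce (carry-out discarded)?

  0100111100
+ 1001011001
= 1110010101

1110010101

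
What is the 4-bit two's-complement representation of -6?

1010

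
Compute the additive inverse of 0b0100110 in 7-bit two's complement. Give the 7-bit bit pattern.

1011010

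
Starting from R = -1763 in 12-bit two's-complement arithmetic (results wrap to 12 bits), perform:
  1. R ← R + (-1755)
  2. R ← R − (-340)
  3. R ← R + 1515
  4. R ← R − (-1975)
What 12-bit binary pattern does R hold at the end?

000100111000

Start: R = -1763 = 100100011101.
R = -1763 + (-1755) = -3518; wraps to 578 = 001001000010
R = 578 − (-340) = 918 = 001110010110
R = 918 + 1515 = 2433; wraps to -1663 = 100110000001
R = -1663 − (-1975) = 312 = 000100111000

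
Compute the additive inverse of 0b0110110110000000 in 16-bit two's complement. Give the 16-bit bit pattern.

Invert: 1001001001111111. Add 1: 1001001010000000.
Check: 0110110110000000 = 28032, 1001001010000000 = -28032.

1001001010000000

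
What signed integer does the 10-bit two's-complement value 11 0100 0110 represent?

MSB is 1, so the value is negative.
Invert: 0010111001. Add 1: 0010111010 = 186. So the value is −186.

-186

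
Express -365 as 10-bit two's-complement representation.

1010010011

|-365| = 365 = 0101101101 in 10 bits.
Invert the bits: 1010010010. Add 1: 1010010011.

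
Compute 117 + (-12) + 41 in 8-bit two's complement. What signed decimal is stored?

-110

117 + (-12) = 105 (01101001)
105 + 41 = 146 → wraps to -110 (10010010)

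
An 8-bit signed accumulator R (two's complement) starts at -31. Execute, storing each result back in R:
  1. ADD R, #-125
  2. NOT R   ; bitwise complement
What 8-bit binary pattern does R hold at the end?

10011011

Start: R = -31 = 11100001.
R = -31 + (-125) = -156; wraps to 100 = 01100100
R = NOT 01100100 = 10011011 = -101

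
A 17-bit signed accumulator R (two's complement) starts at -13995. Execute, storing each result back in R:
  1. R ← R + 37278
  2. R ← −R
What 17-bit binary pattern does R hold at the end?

11010010100001101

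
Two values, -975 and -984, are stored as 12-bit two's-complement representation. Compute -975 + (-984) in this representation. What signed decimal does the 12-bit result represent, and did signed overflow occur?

-975 → 110000110001
-984 → 110000101000
  110000110001
+ 110000101000
= 100001011001  (discard carry-out 1)
Result 100001011001: MSB = 1 → 2137 − 4096 = -1959.
Both addends are negative and so is the stored result: no signed overflow.

-1959; no overflow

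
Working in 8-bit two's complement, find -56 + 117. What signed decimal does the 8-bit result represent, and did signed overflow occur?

-56 → 11001000
117 → 01110101
  11001000
+ 01110101
= 00111101  (discard carry-out 1)
Result 00111101: MSB = 0 → value 61.
Addends have opposite signs, so signed overflow cannot occur.

61; no overflow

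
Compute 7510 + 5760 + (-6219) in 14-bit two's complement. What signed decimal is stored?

7510 + 5760 = 13270 → wraps to -3114 (11001111010110)
-3114 + (-6219) = -9333 → wraps to 7051 (01101110001011)

7051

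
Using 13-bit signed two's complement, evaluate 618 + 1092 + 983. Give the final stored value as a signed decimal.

2693

618 + 1092 = 1710 (0011010101110)
1710 + 983 = 2693 (0101010000101)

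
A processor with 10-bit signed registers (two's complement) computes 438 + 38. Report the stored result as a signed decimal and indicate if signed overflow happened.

476; no overflow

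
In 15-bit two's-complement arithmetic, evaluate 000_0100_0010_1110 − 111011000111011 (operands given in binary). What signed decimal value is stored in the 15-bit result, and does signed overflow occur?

3571; no overflow

000_0100_0010_1110 → 000010000101110 = 1070 (signed)
111011000111011 = -2501 (signed)
Subtract via negate-and-add: invert 111011000111011 + 1 = 000100111000101 (i.e. 2501).
  000010000101110
+ 000100111000101
= 000110111110011
Result 000110111110011: MSB = 0 → value 3571.
Both addends (after negating the subtrahend) are non-negative and so is the stored result: no signed overflow.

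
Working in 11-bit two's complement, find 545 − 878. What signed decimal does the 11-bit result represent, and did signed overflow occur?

-333; no overflow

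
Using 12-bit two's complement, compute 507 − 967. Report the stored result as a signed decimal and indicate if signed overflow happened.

-460; no overflow

507 → 000111111011
967 → 001111000111
Subtract via negate-and-add: invert 001111000111 + 1 = 110000111001 (i.e. -967).
  000111111011
+ 110000111001
= 111000110100
Result 111000110100: MSB = 1 → 3636 − 4096 = -460.
Addends (after negating the subtrahend) have opposite signs, so signed overflow cannot occur.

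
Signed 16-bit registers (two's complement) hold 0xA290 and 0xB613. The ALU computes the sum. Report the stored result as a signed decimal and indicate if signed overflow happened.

0xA290 = 1010001010010000 = -23920 (signed)
0xB613 = 1011011000010011 = -18925 (signed)
  1010001010010000
+ 1011011000010011
= 0101100010100011  (discard carry-out 1)
Result 0101100010100011: MSB = 0 → value 22691.
Both addends are negative but the stored result is non-negative: signed overflow. The true value -23920 + (-18925) = -42845 lies outside [-32768, 32767].

22691; overflow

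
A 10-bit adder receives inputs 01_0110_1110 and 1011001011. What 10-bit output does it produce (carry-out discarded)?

0000111001

  0101101110
+ 1011001011
= 0000111001  (discard carry-out 1)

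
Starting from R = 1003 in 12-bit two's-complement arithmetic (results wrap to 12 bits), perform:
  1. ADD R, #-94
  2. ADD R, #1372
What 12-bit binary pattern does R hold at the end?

Start: R = 1003 = 001111101011.
R = 1003 + (-94) = 909 = 001110001101
R = 909 + 1372 = 2281; wraps to -1815 = 100011101001

100011101001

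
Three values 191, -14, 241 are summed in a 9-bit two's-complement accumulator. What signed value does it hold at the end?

-94

191 + (-14) = 177 (010110001)
177 + 241 = 418 → wraps to -94 (110100010)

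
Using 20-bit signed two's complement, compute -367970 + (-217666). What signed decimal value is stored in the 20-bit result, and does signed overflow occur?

-367970 → 10100110001010011110
-217666 → 11001010110110111110
  10100110001010011110
+ 11001010110110111110
= 01110001000001011100  (discard carry-out 1)
Result 01110001000001011100: MSB = 0 → value 462940.
Both addends are negative but the stored result is non-negative: signed overflow. The true value -367970 + (-217666) = -585636 lies outside [-524288, 524287].

462940; overflow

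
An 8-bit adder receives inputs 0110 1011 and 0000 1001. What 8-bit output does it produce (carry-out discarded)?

  01101011
+ 00001001
= 01110100

01110100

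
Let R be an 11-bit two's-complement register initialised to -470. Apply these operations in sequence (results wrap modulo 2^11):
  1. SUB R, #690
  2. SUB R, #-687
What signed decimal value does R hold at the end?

-473

Start: R = -470 = 11000101010.
R = -470 − 690 = -1160; wraps to 888 = 01101111000
R = 888 − (-687) = 1575; wraps to -473 = 11000100111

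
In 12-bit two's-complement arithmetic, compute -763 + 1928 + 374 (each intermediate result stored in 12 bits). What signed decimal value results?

-763 + 1928 = 1165 (010010001101)
1165 + 374 = 1539 (011000000011)

1539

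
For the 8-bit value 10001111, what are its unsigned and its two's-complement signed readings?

Unsigned: 10001111 = 143.
Signed: MSB=1 → 143 − 256 = -113.

unsigned = 143, signed = -113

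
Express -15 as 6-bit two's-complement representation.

|-15| = 15 = 001111 in 6 bits.
Invert the bits: 110000. Add 1: 110001.

110001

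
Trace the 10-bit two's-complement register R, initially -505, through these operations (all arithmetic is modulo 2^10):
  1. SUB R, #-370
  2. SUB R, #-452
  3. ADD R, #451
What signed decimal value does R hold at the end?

-256

Start: R = -505 = 1000000111.
R = -505 − (-370) = -135 = 1101111001
R = -135 − (-452) = 317 = 0100111101
R = 317 + 451 = 768; wraps to -256 = 1100000000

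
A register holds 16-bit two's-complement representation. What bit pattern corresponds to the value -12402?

|-12402| = 12402 = 0011000001110010 in 16 bits.
Invert the bits: 1100111110001101. Add 1: 1100111110001110.

1100111110001110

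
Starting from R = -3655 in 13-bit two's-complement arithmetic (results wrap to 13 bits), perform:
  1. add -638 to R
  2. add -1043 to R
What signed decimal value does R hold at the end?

2856

Start: R = -3655 = 1000110111001.
R = -3655 + (-638) = -4293; wraps to 3899 = 0111100111011
R = 3899 + (-1043) = 2856 = 0101100101000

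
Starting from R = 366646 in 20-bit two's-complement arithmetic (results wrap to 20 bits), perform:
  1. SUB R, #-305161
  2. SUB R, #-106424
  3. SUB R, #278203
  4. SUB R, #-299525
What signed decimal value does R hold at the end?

Start: R = 366646 = 01011001100000110110.
R = 366646 − (-305161) = 671807; wraps to -376769 = 10100100000000111111
R = -376769 − (-106424) = -270345 = 10111101111111110111
R = -270345 − 278203 = -548548; wraps to 500028 = 01111010000100111100
R = 500028 − (-299525) = 799553; wraps to -249023 = 11000011001101000001

-249023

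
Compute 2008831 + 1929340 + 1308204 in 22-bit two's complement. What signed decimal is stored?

1052071

2008831 + 1929340 = 3938171 → wraps to -256133 (1111000001011101111011)
-256133 + 1308204 = 1052071 (0100000000110110100111)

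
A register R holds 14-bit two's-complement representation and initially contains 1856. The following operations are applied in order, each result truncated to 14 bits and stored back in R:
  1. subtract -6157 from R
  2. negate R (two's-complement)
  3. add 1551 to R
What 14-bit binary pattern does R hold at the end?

10011011000010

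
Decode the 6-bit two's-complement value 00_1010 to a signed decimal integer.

10

MSB is 0, so the value is non-negative: 001010 = 10.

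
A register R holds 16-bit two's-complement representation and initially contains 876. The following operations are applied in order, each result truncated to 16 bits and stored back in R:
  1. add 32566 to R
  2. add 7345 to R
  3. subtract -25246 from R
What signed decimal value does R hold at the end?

497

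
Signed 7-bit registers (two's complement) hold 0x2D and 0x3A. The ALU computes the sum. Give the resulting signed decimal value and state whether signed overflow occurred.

-25; overflow

0x2D = 0101101 = 45 (signed)
0x3A = 0111010 = 58 (signed)
  0101101
+ 0111010
= 1100111
Result 1100111: MSB = 1 → 103 − 128 = -25.
Both addends are non-negative but the stored result is negative: signed overflow. The true value 45 + 58 = 103 lies outside [-64, 63].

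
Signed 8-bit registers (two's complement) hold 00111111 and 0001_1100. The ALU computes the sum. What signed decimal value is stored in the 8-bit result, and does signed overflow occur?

00111111 = 63 (signed)
0001_1100 → 00011100 = 28 (signed)
  00111111
+ 00011100
= 01011011
Result 01011011: MSB = 0 → value 91.
Both addends are non-negative and so is the stored result: no signed overflow.

91; no overflow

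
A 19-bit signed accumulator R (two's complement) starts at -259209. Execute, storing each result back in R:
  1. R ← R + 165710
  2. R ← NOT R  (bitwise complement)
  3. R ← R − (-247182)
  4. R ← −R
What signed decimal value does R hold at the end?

Start: R = -259209 = 1000000101101110111.
R = -259209 + 165710 = -93499 = 1101001001011000101
R = NOT 1101001001011000101 = 0010110110100111010 = 93498
R = 93498 − (-247182) = 340680; wraps to -183608 = 1010011001011001000
R = −(-183608) = 183608 = 0101100110100111000

183608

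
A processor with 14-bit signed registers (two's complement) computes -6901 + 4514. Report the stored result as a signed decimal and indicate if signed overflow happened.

-6901 → 10010100001011
4514 → 01000110100010
  10010100001011
+ 01000110100010
= 11011010101101
Result 11011010101101: MSB = 1 → 13997 − 16384 = -2387.
Addends have opposite signs, so signed overflow cannot occur.

-2387; no overflow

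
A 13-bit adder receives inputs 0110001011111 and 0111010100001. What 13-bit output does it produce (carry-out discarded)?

  0110001011111
+ 0111010100001
= 1101100000000

1101100000000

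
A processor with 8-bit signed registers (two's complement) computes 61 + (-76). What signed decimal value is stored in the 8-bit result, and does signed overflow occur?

61 → 00111101
-76 → 10110100
  00111101
+ 10110100
= 11110001
Result 11110001: MSB = 1 → 241 − 256 = -15.
Addends have opposite signs, so signed overflow cannot occur.

-15; no overflow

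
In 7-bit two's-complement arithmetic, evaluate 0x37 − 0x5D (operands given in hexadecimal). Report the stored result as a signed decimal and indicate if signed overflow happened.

0x37 = 0110111 = 55 (signed)
0x5D = 1011101 = -35 (signed)
Subtract via negate-and-add: invert 1011101 + 1 = 0100011 (i.e. 35).
  0110111
+ 0100011
= 1011010
Result 1011010: MSB = 1 → 90 − 128 = -38.
Both addends (after negating the subtrahend) are non-negative but the stored result is negative: signed overflow. The true value 55 − (-35) = 90 lies outside [-64, 63].

-38; overflow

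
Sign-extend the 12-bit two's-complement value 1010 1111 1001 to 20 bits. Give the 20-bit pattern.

MSB of 101011111001 is 1; replicate it into the new high bits.
11111111|101011111001 → 11111111101011111001 (still -1287).

11111111101011111001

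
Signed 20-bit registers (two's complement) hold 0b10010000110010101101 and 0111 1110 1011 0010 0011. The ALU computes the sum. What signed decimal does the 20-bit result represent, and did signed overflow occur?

63440; no overflow

0b10010000110010101101 → 10010000110010101101 = -455507 (signed)
0111 1110 1011 0010 0011 → 01111110101100100011 = 518947 (signed)
  10010000110010101101
+ 01111110101100100011
= 00001111011111010000  (discard carry-out 1)
Result 00001111011111010000: MSB = 0 → value 63440.
Addends have opposite signs, so signed overflow cannot occur.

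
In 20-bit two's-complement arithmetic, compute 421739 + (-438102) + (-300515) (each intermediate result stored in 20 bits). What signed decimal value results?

421739 + (-438102) = -16363 (11111100000000010101)
-16363 + (-300515) = -316878 (10110010101000110010)

-316878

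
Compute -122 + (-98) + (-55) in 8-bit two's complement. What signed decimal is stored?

-122 + (-98) = -220 → wraps to 36 (00100100)
36 + (-55) = -19 (11101101)

-19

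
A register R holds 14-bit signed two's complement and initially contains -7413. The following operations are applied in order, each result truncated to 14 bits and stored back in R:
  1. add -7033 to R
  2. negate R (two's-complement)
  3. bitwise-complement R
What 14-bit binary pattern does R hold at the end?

Start: R = -7413 = 10001100001011.
R = -7413 + (-7033) = -14446; wraps to 1938 = 00011110010010
R = −(1938) = -1938 = 11100001101110
R = NOT 11100001101110 = 00011110010001 = 1937

00011110010001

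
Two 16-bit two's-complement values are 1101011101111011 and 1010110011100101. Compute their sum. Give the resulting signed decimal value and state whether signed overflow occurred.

-31648; no overflow

1101011101111011 = -10373 (signed)
1010110011100101 = -21275 (signed)
  1101011101111011
+ 1010110011100101
= 1000010001100000  (discard carry-out 1)
Result 1000010001100000: MSB = 1 → 33888 − 65536 = -31648.
Both addends are negative and so is the stored result: no signed overflow.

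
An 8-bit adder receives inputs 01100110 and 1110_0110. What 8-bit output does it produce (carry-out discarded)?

01001100

  01100110
+ 11100110
= 01001100  (discard carry-out 1)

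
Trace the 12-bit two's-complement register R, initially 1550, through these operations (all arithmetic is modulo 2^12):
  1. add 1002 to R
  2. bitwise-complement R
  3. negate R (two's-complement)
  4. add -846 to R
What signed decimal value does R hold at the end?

1707

Start: R = 1550 = 011000001110.
R = 1550 + 1002 = 2552; wraps to -1544 = 100111111000
R = NOT 100111111000 = 011000000111 = 1543
R = −(1543) = -1543 = 100111111001
R = -1543 + (-846) = -2389; wraps to 1707 = 011010101011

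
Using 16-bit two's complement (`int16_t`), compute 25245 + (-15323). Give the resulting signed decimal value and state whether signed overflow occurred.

25245 → 0110001010011101
-15323 → 1100010000100101
  0110001010011101
+ 1100010000100101
= 0010011011000010  (discard carry-out 1)
Result 0010011011000010: MSB = 0 → value 9922.
Addends have opposite signs, so signed overflow cannot occur.

9922; no overflow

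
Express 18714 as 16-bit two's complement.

0100100100011010

18714 is non-negative, so write it directly in 16 bits: 0100100100011010.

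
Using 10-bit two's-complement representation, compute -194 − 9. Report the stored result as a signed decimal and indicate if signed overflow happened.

-194 → 1100111110
9 → 0000001001
Subtract via negate-and-add: invert 0000001001 + 1 = 1111110111 (i.e. -9).
  1100111110
+ 1111110111
= 1100110101  (discard carry-out 1)
Result 1100110101: MSB = 1 → 821 − 1024 = -203.
Both addends (after negating the subtrahend) are negative and so is the stored result: no signed overflow.

-203; no overflow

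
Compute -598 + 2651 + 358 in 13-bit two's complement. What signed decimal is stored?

2411

-598 + 2651 = 2053 (0100000000101)
2053 + 358 = 2411 (0100101101011)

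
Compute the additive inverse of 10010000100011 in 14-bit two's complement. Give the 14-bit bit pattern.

01101111011101

Invert: 01101111011100. Add 1: 01101111011101.
Check: 10010000100011 = -7133, 01101111011101 = 7133.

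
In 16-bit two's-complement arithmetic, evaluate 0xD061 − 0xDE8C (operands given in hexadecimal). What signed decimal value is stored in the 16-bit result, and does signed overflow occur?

-3627; no overflow

0xD061 = 1101000001100001 = -12191 (signed)
0xDE8C = 1101111010001100 = -8564 (signed)
Subtract via negate-and-add: invert 1101111010001100 + 1 = 0010000101110100 (i.e. 8564).
  1101000001100001
+ 0010000101110100
= 1111000111010101
Result 1111000111010101: MSB = 1 → 61909 − 65536 = -3627.
Addends (after negating the subtrahend) have opposite signs, so signed overflow cannot occur.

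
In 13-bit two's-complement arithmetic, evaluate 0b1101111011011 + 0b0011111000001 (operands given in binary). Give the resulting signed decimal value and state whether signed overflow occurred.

0b1101111011011 → 1101111011011 = -1061 (signed)
0b0011111000001 → 0011111000001 = 1985 (signed)
  1101111011011
+ 0011111000001
= 0001110011100  (discard carry-out 1)
Result 0001110011100: MSB = 0 → value 924.
Addends have opposite signs, so signed overflow cannot occur.

924; no overflow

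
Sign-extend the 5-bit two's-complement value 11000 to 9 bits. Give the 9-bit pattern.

MSB of 11000 is 1; replicate it into the new high bits.
1111|11000 → 111111000 (still -8).

111111000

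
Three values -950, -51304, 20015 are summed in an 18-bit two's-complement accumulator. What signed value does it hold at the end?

-32239

-950 + (-51304) = -52254 (110011001111100010)
-52254 + 20015 = -32239 (111000001000010001)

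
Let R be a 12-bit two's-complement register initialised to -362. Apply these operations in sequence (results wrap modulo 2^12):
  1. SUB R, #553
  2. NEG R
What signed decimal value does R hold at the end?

915

Start: R = -362 = 111010010110.
R = -362 − 553 = -915 = 110001101101
R = −(-915) = 915 = 001110010011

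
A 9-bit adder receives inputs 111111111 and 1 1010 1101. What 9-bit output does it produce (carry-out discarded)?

  111111111
+ 110101101
= 110101100  (discard carry-out 1)

110101100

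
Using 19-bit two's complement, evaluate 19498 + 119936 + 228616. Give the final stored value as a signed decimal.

-156238

19498 + 119936 = 139434 (0100010000010101010)
139434 + 228616 = 368050 → wraps to -156238 (1011001110110110010)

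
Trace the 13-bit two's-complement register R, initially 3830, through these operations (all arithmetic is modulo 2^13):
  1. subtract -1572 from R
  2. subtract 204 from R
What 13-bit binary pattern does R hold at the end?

1010001001110

Start: R = 3830 = 0111011110110.
R = 3830 − (-1572) = 5402; wraps to -2790 = 1010100011010
R = -2790 − 204 = -2994 = 1010001001110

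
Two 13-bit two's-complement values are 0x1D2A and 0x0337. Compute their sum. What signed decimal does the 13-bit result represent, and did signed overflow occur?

97; no overflow

0x1D2A = 1110100101010 = -726 (signed)
0x0337 = 0001100110111 = 823 (signed)
  1110100101010
+ 0001100110111
= 0000001100001  (discard carry-out 1)
Result 0000001100001: MSB = 0 → value 97.
Addends have opposite signs, so signed overflow cannot occur.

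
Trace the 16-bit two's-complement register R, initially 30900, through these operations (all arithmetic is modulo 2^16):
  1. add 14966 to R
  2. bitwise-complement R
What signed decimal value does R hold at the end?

Start: R = 30900 = 0111100010110100.
R = 30900 + 14966 = 45866; wraps to -19670 = 1011001100101010
R = NOT 1011001100101010 = 0100110011010101 = 19669

19669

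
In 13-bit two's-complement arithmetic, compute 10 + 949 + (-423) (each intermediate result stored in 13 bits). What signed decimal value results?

536

10 + 949 = 959 (0001110111111)
959 + (-423) = 536 (0001000011000)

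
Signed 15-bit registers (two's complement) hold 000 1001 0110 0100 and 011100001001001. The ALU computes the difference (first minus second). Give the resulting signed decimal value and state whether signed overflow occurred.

000 1001 0110 0100 → 000100101100100 = 2404 (signed)
011100001001001 = 14409 (signed)
Subtract via negate-and-add: invert 011100001001001 + 1 = 100011110110111 (i.e. -14409).
  000100101100100
+ 100011110110111
= 101000100011011
Result 101000100011011: MSB = 1 → 20763 − 32768 = -12005.
Addends (after negating the subtrahend) have opposite signs, so signed overflow cannot occur.

-12005; no overflow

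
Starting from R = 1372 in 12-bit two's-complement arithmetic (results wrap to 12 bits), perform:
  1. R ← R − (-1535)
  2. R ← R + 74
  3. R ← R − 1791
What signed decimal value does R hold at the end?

Start: R = 1372 = 010101011100.
R = 1372 − (-1535) = 2907; wraps to -1189 = 101101011011
R = -1189 + 74 = -1115 = 101110100101
R = -1115 − 1791 = -2906; wraps to 1190 = 010010100110

1190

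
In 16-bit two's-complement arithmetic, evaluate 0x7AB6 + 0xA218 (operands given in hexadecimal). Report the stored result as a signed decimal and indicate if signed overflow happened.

0x7AB6 = 0111101010110110 = 31414 (signed)
0xA218 = 1010001000011000 = -24040 (signed)
  0111101010110110
+ 1010001000011000
= 0001110011001110  (discard carry-out 1)
Result 0001110011001110: MSB = 0 → value 7374.
Addends have opposite signs, so signed overflow cannot occur.

7374; no overflow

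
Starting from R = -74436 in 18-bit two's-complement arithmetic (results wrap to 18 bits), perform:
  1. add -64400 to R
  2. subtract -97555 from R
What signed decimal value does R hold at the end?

-41281

Start: R = -74436 = 101101110100111100.
R = -74436 + (-64400) = -138836; wraps to 123308 = 011110000110101100
R = 123308 − (-97555) = 220863; wraps to -41281 = 110101111010111111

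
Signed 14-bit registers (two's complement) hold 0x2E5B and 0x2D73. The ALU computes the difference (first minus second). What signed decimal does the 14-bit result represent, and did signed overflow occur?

232; no overflow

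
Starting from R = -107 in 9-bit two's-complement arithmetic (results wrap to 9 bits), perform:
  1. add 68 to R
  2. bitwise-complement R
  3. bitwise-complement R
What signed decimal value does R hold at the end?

-39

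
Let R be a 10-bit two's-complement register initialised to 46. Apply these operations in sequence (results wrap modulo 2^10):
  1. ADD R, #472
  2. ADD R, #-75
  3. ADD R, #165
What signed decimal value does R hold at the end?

Start: R = 46 = 0000101110.
R = 46 + 472 = 518; wraps to -506 = 1000000110
R = -506 + (-75) = -581; wraps to 443 = 0110111011
R = 443 + 165 = 608; wraps to -416 = 1001100000

-416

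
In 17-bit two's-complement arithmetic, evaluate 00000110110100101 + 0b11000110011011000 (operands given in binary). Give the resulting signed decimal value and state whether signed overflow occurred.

-25987; no overflow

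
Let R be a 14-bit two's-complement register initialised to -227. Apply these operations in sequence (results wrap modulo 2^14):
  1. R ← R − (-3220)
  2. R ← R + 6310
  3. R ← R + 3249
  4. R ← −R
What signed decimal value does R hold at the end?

3832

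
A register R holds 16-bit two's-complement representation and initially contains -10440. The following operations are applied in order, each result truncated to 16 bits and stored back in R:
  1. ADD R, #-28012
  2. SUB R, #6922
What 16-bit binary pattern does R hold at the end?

0100111011000010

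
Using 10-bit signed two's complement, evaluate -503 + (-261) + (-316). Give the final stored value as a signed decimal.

-56

-503 + (-261) = -764 → wraps to 260 (0100000100)
260 + (-316) = -56 (1111001000)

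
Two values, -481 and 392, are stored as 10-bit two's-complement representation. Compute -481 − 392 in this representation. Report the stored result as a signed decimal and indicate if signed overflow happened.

151; overflow

-481 → 1000011111
392 → 0110001000
Subtract via negate-and-add: invert 0110001000 + 1 = 1001111000 (i.e. -392).
  1000011111
+ 1001111000
= 0010010111  (discard carry-out 1)
Result 0010010111: MSB = 0 → value 151.
Both addends (after negating the subtrahend) are negative but the stored result is non-negative: signed overflow. The true value -481 − 392 = -873 lies outside [-512, 511].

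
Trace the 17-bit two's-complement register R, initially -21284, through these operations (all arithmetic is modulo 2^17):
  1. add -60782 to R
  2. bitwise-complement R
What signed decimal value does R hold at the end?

-49007

Start: R = -21284 = 11010110011011100.
R = -21284 + (-60782) = -82066; wraps to 49006 = 01011111101101110
R = NOT 01011111101101110 = 10100000010010001 = -49007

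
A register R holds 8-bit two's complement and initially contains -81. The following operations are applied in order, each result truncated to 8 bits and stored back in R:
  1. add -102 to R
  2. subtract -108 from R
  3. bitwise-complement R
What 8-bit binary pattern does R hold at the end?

01001010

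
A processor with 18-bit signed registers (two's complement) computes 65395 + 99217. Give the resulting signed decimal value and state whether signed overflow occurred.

-97532; overflow

65395 → 001111111101110011
99217 → 011000001110010001
  001111111101110011
+ 011000001110010001
= 101000001100000100
Result 101000001100000100: MSB = 1 → 164612 − 262144 = -97532.
Both addends are non-negative but the stored result is negative: signed overflow. The true value 65395 + 99217 = 164612 lies outside [-131072, 131071].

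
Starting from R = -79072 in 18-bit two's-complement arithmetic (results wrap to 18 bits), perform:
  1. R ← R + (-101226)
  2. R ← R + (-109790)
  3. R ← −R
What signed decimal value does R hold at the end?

27944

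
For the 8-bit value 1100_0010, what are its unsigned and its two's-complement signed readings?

unsigned = 194, signed = -62

Unsigned: 11000010 = 194.
Signed: MSB=1 → 194 − 256 = -62.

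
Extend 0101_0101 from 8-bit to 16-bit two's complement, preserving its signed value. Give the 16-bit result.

0000000001010101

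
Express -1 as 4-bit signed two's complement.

1111

|-1| = 1 = 0001 in 4 bits.
Invert the bits: 1110. Add 1: 1111.
Check: 1111 reads as 15 − 16 = -1.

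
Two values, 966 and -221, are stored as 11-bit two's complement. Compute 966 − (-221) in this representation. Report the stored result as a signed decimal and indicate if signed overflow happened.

-861; overflow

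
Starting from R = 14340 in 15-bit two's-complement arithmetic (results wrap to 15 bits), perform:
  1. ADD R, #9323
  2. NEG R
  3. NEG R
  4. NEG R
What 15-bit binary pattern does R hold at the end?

Start: R = 14340 = 011100000000100.
R = 14340 + 9323 = 23663; wraps to -9105 = 101110001101111
R = −(-9105) = 9105 = 010001110010001
R = −(9105) = -9105 = 101110001101111
R = −(-9105) = 9105 = 010001110010001

010001110010001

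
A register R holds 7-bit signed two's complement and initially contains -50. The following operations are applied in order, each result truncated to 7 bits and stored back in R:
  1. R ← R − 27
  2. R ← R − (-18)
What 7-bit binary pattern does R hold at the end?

1000101

Start: R = -50 = 1001110.
R = -50 − 27 = -77; wraps to 51 = 0110011
R = 51 − (-18) = 69; wraps to -59 = 1000101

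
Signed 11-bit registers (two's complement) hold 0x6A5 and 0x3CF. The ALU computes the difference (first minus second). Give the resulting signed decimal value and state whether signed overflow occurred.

0x6A5 = 11010100101 = -347 (signed)
0x3CF = 01111001111 = 975 (signed)
Subtract via negate-and-add: invert 01111001111 + 1 = 10000110001 (i.e. -975).
  11010100101
+ 10000110001
= 01011010110  (discard carry-out 1)
Result 01011010110: MSB = 0 → value 726.
Both addends (after negating the subtrahend) are negative but the stored result is non-negative: signed overflow. The true value -347 − 975 = -1322 lies outside [-1024, 1023].

726; overflow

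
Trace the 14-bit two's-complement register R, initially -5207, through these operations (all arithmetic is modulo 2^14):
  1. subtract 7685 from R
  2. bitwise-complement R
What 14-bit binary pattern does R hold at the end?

11001001011011

Start: R = -5207 = 10101110101001.
R = -5207 − 7685 = -12892; wraps to 3492 = 00110110100100
R = NOT 00110110100100 = 11001001011011 = -3493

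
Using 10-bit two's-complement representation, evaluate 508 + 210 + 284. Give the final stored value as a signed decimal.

-22

508 + 210 = 718 → wraps to -306 (1011001110)
-306 + 284 = -22 (1111101010)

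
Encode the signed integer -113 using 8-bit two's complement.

|-113| = 113 = 01110001 in 8 bits.
Invert the bits: 10001110. Add 1: 10001111.

10001111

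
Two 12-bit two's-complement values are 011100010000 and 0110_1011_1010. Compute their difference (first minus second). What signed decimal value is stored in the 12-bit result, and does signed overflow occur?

011100010000 = 1808 (signed)
0110_1011_1010 → 011010111010 = 1722 (signed)
Subtract via negate-and-add: invert 011010111010 + 1 = 100101000110 (i.e. -1722).
  011100010000
+ 100101000110
= 000001010110  (discard carry-out 1)
Result 000001010110: MSB = 0 → value 86.
Addends (after negating the subtrahend) have opposite signs, so signed overflow cannot occur.

86; no overflow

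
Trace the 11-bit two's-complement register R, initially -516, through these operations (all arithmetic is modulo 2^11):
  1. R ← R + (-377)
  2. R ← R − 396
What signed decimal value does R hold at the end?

759

Start: R = -516 = 10111111100.
R = -516 + (-377) = -893 = 10010000011
R = -893 − 396 = -1289; wraps to 759 = 01011110111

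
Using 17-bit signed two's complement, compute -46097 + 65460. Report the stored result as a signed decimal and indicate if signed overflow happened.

-46097 → 10100101111101111
65460 → 01111111110110100
  10100101111101111
+ 01111111110110100
= 00100101110100011  (discard carry-out 1)
Result 00100101110100011: MSB = 0 → value 19363.
Addends have opposite signs, so signed overflow cannot occur.

19363; no overflow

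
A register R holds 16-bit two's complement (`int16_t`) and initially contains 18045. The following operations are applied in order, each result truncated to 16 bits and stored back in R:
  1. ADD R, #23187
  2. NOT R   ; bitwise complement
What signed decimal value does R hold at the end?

24303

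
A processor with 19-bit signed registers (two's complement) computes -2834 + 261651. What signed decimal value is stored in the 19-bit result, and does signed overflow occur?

258817; no overflow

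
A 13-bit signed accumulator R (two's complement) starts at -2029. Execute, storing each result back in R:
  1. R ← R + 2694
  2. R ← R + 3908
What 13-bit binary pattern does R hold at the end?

1000111011101

Start: R = -2029 = 1100000010011.
R = -2029 + 2694 = 665 = 0001010011001
R = 665 + 3908 = 4573; wraps to -3619 = 1000111011101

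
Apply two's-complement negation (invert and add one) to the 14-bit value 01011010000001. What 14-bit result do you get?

Invert: 10100101111110. Add 1: 10100101111111.

10100101111111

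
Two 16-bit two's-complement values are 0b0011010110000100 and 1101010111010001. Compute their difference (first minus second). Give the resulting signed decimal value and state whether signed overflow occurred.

24499; no overflow

0b0011010110000100 → 0011010110000100 = 13700 (signed)
1101010111010001 = -10799 (signed)
Subtract via negate-and-add: invert 1101010111010001 + 1 = 0010101000101111 (i.e. 10799).
  0011010110000100
+ 0010101000101111
= 0101111110110011
Result 0101111110110011: MSB = 0 → value 24499.
Both addends (after negating the subtrahend) are non-negative and so is the stored result: no signed overflow.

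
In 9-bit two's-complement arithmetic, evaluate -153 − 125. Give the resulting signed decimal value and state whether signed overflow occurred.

234; overflow

-153 → 101100111
125 → 001111101
Subtract via negate-and-add: invert 001111101 + 1 = 110000011 (i.e. -125).
  101100111
+ 110000011
= 011101010  (discard carry-out 1)
Result 011101010: MSB = 0 → value 234.
Both addends (after negating the subtrahend) are negative but the stored result is non-negative: signed overflow. The true value -153 − 125 = -278 lies outside [-256, 255].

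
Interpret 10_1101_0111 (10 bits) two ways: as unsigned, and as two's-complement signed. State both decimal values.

Unsigned: 1011010111 = 727.
Signed: MSB=1 → 727 − 1024 = -297.

unsigned = 727, signed = -297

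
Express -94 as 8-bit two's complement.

|-94| = 94 = 01011110 in 8 bits.
Invert the bits: 10100001. Add 1: 10100010.

10100010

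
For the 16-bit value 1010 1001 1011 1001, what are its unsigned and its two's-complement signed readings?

unsigned = 43449, signed = -22087

Unsigned: 1010100110111001 = 43449.
Signed: MSB=1 → 43449 − 65536 = -22087.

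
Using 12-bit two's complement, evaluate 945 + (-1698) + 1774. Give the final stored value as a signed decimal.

1021

945 + (-1698) = -753 (110100001111)
-753 + 1774 = 1021 (001111111101)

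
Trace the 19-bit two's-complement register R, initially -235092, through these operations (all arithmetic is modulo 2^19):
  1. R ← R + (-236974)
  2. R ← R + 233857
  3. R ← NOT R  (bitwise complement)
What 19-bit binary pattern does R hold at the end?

0111010001010000000

Start: R = -235092 = 1000110100110101100.
R = -235092 + (-236974) = -472066; wraps to 52222 = 0001100101111111110
R = 52222 + 233857 = 286079; wraps to -238209 = 1000101110101111111
R = NOT 1000101110101111111 = 0111010001010000000 = 238208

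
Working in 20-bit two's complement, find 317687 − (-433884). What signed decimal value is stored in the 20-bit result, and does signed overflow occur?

-297005; overflow

317687 → 01001101100011110111
-433884 → 10010110000100100100
Subtract via negate-and-add: invert 10010110000100100100 + 1 = 01101001111011011100 (i.e. 433884).
  01001101100011110111
+ 01101001111011011100
= 10110111011111010011
Result 10110111011111010011: MSB = 1 → 751571 − 1048576 = -297005.
Both addends (after negating the subtrahend) are non-negative but the stored result is negative: signed overflow. The true value 317687 − (-433884) = 751571 lies outside [-524288, 524287].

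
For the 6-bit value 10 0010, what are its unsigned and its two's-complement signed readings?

Unsigned: 100010 = 34.
Signed: MSB=1 → 34 − 64 = -30.

unsigned = 34, signed = -30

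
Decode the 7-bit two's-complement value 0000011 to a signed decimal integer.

MSB is 0, so the value is non-negative: 0000011 = 3.

3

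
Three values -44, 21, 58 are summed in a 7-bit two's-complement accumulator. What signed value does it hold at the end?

-44 + 21 = -23 (1101001)
-23 + 58 = 35 (0100011)

35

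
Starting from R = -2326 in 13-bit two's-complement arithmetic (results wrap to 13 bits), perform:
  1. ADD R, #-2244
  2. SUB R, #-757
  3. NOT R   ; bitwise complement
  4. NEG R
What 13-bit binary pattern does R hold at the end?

1000100011100

Start: R = -2326 = 1011011101010.
R = -2326 + (-2244) = -4570; wraps to 3622 = 0111000100110
R = 3622 − (-757) = 4379; wraps to -3813 = 1000100011011
R = NOT 1000100011011 = 0111011100100 = 3812
R = −(3812) = -3812 = 1000100011100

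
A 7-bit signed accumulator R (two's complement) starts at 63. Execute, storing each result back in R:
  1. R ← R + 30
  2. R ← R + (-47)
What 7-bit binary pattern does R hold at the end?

0101110

Start: R = 63 = 0111111.
R = 63 + 30 = 93; wraps to -35 = 1011101
R = -35 + (-47) = -82; wraps to 46 = 0101110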